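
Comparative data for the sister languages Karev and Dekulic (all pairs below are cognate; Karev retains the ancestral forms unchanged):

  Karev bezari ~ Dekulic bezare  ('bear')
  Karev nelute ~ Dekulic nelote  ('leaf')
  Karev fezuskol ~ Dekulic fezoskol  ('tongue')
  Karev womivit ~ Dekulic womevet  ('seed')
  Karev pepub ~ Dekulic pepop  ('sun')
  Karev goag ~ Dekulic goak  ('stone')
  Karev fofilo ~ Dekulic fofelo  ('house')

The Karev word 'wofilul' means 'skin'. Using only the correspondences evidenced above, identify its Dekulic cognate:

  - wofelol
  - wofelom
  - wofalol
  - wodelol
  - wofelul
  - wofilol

womivit ~ womevet, fofilo ~ fofelo — Karev i corresponds to Dekulic e after a consonant, before a consonant other than r, m, n, p, b, f, v.
nelute ~ nelote, fezuskol ~ fezoskol — Karev u corresponds to Dekulic o after a consonant, before a consonant other than r, m, n, p, b, f, v.
Applying these to Karev 'wofilul':
  wofilul → wofelul   (i→e after a consonant, before a consonant other than r, m, n, p, b, f, v)
  wofelul → wofelol   (u→o after a consonant, before a consonant other than r, m, n, p, b, f, v)
So the Dekulic cognate is 'wofelol'.

wofelol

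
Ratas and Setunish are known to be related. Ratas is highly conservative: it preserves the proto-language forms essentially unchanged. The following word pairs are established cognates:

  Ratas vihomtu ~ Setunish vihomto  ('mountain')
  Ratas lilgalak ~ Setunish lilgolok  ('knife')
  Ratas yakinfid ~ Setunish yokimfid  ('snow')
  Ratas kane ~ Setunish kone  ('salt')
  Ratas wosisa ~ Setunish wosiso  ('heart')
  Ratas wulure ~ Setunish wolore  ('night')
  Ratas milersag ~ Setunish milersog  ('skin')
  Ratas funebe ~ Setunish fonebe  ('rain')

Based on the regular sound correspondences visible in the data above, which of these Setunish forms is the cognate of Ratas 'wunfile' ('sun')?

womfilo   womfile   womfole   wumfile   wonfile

funebe ~ fonebe — Ratas u corresponds to Setunish o after a consonant, before a nasal.
yakinfid ~ yokimfid — Ratas n corresponds to Setunish m after a vowel, before a labial obstruent.
Applying these to Ratas 'wunfile':
  wunfile → wonfile   (u→o after a consonant, before a nasal)
  wonfile → womfile   (n→m after a vowel, before a labial obstruent)
So the Setunish cognate is 'womfile'.

womfile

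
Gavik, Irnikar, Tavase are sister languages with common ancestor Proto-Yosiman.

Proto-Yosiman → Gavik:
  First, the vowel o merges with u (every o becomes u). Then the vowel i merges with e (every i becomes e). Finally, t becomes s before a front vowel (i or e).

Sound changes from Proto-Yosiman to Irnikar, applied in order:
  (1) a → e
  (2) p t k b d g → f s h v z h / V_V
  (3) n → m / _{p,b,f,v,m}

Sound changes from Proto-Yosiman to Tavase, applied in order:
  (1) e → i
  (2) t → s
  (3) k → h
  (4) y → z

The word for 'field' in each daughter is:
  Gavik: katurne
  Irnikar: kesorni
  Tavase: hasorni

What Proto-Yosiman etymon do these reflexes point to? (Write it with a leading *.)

Position 7: Gavik has e, Irnikar has i, Tavase has i. Irnikar preserves i here (none of its changes turn any other segment into i), so the proto-segment is *i.
Position 3: Gavik has t, Irnikar has s, Tavase has s. Gavik preserves t here (none of its changes turn any other segment into t), so the proto-segment is *t.
Continuing position by position gives *katorni; check it forward:
Gavik: *katorni
  katorni → katurni   [vowel merger]
  katurni → katurne   [vowel merger]
  katurne (rule 3 does not apply)
  giving Gavik katurne.
Irnikar: start from *katorni.
  rule 1 (vowel merger): katorni → ketorni
  rule 2 (intervocalic lenition): ketorni → kesorni
  rule 3: no change — kesorni
  ⇒ Irnikar kesorni
Tavase: start from *katorni.
  rule 1: no change — katorni
  rule 2 (unconditioned shift): katorni → kasorni
  rule 3 (unconditioned shift): kasorni → hasorni
  rule 4: no change — hasorni
  ⇒ Tavase hasorni
No other proto-form is consistent with every reflex, so the reconstruction is *katorni.

*katorni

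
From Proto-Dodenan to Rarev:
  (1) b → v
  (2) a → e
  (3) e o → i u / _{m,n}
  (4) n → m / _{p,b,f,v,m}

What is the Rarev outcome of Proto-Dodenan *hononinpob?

Rarev: *hononinpob
  hononinpob → hononinpov   [unconditioned shift]
  hononinpov (rule 2 does not apply)
  hononinpov → hununinpov   [pre-nasal raising]
  hununinpov → hununimpov   [nasal place assimilation]
  giving Rarev hununimpov.

hununimpov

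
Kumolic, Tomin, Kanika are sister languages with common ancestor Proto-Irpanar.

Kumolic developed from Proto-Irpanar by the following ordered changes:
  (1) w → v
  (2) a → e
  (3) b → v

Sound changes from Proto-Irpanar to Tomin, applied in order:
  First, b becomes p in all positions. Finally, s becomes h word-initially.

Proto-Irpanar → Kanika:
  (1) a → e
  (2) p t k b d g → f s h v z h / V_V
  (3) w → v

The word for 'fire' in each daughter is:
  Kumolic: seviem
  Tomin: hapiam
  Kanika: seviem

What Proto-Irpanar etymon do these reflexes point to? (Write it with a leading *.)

*sabiam

Position 3: Kumolic has v, Tomin has p, Kanika has v. Taking the neighbouring segments as reconstructed: Kumolic v could go back to *b or *v or *w; Tomin p could go back to *p or *b; Kanika v could go back to *b or *v or *w — the one source consistent with every daughter is *b.
Position 5: Kumolic has e, Tomin has a, Kanika has e. Tomin preserves a here (none of its changes turn any other segment into a), so the proto-segment is *a.
This points to *sabiam. Verify forward in each daughter:
Kumolic: *sabiam
  sabiam (rule 1 does not apply)
  sabiam → sebiem   [vowel merger]
  sebiem → seviem   [unconditioned shift]
  giving Kumolic seviem.
Tomin: *sabiam > sapiam > hapiam  (by unconditioned shift, debuccalisation)
Kanika: *sabiam
  sabiam → sebiem   [vowel merger]
  sebiem → seviem   [intervocalic lenition]
  seviem (rule 3 does not apply)
  giving Kanika seviem.
*sabiam is the unique common source.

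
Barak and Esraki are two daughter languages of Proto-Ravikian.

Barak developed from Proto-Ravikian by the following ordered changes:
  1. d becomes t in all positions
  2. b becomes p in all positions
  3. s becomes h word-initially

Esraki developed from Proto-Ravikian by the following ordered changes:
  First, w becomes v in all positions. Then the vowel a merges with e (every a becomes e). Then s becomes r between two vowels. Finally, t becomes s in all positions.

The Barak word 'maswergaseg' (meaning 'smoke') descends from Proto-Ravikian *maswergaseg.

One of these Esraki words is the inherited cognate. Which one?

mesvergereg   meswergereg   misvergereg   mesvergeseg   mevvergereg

Esraki: *maswergaseg
  maswergaseg → masvergaseg   [unconditioned shift]
  masvergaseg → mesvergeseg   [vowel merger]
  mesvergeseg → mesvergereg   [rhotacism]
  mesvergereg (rule 4 does not apply)
  giving Esraki mesvergereg.

mesvergereg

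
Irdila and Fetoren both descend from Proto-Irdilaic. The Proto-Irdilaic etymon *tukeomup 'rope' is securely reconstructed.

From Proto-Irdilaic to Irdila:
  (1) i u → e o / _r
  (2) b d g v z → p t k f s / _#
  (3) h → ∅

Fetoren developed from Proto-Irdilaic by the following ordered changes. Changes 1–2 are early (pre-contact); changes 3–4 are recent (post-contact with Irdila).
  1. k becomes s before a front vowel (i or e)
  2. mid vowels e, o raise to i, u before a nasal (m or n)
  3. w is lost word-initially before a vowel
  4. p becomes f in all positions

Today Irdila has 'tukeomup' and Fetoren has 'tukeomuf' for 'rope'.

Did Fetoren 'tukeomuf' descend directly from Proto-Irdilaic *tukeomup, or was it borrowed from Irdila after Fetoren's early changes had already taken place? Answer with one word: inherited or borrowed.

borrowed

If inherited, *tukeomup would pass through all of Fetoren's changes:
Fetoren: *tukeomup > tuseomup > tuseumup > tuseumuf  (by palatalisation, pre-nasal raising, unconditioned shift)
If borrowed from Irdila 'tukeomup' after the early changes, it would undergo only the recent ones:
  rule 3 (glide loss): no change (tukeomup)
  rule 4 (unconditioned shift): tukeomup → tukeomuf
  ⇒ as a loan: tukeomuf
Fetoren 'tukeomuf' matches the loan outcome 'tukeomuf', not the inherited 'tuseumuf' — it skipped the early Fetoren changes, so it was borrowed from Irdila.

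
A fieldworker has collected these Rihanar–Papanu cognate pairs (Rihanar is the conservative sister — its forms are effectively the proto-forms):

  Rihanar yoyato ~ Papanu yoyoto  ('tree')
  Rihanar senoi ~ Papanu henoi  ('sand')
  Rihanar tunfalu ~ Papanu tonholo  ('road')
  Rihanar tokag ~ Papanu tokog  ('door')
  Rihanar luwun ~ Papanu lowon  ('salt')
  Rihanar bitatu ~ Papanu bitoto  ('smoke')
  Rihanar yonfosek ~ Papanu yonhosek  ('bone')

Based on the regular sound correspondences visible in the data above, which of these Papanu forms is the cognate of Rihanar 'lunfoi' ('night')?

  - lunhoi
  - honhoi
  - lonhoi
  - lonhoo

lonhoi

tunfalu ~ tonholo, luwun ~ lowon — Rihanar u corresponds to Papanu o after a consonant, before a nasal.
yonfosek ~ yonhosek — Rihanar f corresponds to Papanu h after a consonant, before a back vowel.
Applying these to Rihanar 'lunfoi':
  lunfoi → lonfoi   (u→o after a consonant, before a nasal)
  lonfoi → lonhoi   (f→h after a consonant, before a back vowel)
So the Papanu cognate is 'lonhoi'.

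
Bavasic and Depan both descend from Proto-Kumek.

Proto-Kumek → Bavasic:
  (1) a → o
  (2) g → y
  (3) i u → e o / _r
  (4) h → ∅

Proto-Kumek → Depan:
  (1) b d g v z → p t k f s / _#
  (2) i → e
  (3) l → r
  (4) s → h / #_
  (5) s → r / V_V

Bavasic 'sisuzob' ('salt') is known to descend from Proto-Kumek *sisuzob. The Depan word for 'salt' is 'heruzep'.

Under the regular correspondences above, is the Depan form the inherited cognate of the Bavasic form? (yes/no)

no

Derive the expected Depan reflex of *sisuzob:
Depan: *sisuzob > sisuzop > sesuzop > hesuzop > heruzop  (by final devoicing, vowel merger, debuccalisation, rhotacism)
The regular Depan reflex would be 'heruzop', but the attested form is 'heruzep'. The correspondence is irregular, so they are not cognates (the Depan form has a different source).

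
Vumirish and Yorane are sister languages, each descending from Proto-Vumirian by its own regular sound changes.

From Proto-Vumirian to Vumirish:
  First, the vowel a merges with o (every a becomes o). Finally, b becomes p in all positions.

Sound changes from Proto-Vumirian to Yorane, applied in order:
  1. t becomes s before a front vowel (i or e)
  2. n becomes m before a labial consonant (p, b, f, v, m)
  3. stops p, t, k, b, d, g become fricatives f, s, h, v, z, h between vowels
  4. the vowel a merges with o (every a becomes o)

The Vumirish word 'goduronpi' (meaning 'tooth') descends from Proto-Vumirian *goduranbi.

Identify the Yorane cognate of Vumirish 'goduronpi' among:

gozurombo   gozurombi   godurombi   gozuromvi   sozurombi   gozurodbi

Yorane: start from *goduranbi.
  rule 1: no change — goduranbi
  rule 2 (nasal place assimilation): goduranbi → godurambi
  rule 3 (intervocalic lenition): godurambi → gozurambi
  rule 4 (vowel merger): gozurambi → gozurombi
  ⇒ Yorane gozurombi

gozurombi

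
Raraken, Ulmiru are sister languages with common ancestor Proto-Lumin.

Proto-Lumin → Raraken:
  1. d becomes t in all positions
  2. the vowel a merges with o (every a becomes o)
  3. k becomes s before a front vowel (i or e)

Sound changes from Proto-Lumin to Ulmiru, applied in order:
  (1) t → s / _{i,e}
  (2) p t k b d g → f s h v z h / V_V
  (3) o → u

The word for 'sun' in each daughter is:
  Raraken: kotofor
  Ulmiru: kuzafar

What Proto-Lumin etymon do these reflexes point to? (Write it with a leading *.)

Position 2: Raraken has o, Ulmiru has u. Taking the neighbouring segments as reconstructed: Raraken o could go back to *a or *o; Ulmiru u could go back to *o or *u — the one source consistent with every daughter is *o.
Position 6: Raraken has o, Ulmiru has a. Ulmiru preserves a here (none of its changes turn any other segment into a), so the proto-segment is *a.
This points to *kodafar. Verify forward in each daughter:
Raraken: start from *kodafar.
  rule 1 (unconditioned shift): kodafar → kotafar
  rule 2 (vowel merger): kotafar → kotofor
  rule 3: no change — kotofor
  ⇒ Raraken kotofor
Ulmiru: *kodafar > kozafar > kuzafar  (by intervocalic lenition, vowel merger)
No other proto-form is consistent with every reflex, so the reconstruction is *kodafar.

*kodafar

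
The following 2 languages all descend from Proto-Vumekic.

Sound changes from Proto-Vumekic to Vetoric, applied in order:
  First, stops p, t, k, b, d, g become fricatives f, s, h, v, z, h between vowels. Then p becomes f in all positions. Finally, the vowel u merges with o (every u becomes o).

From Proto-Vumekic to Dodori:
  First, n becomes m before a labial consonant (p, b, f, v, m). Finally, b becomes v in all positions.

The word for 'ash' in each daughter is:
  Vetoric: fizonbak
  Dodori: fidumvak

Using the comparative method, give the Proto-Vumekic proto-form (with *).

*fidunbak

Position 4: Vetoric has o, Dodori has u. Dodori preserves u here (none of its changes turn any other segment into u), so the proto-segment is *u.
Position 5: Vetoric has n, Dodori has m. Vetoric preserves n here (none of its changes turn any other segment into n), so the proto-segment is *n.
Verify the candidate proto-form against each daughter:
Vetoric: *fidunbak > fizunbak > fizonbak  (by intervocalic lenition, vowel merger)
Dodori: start from *fidunbak.
  rule 1 (nasal place assimilation): fidunbak → fidumbak
  rule 2 (unconditioned shift): fidumbak → fidumvak
  ⇒ Dodori fidumvak
No other proto-form is consistent with every reflex, so the reconstruction is *fidunbak.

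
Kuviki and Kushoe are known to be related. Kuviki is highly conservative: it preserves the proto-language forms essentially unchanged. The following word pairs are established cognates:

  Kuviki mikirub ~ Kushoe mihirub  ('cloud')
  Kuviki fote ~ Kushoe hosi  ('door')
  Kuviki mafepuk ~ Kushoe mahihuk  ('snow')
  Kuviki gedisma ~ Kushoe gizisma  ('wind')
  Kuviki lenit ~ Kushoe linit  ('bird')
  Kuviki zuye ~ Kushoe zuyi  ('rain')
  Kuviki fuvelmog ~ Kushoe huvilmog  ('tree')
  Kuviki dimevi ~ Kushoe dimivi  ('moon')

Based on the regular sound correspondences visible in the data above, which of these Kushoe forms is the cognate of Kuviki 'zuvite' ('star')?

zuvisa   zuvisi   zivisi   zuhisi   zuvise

fote ~ hosi — Kuviki t corresponds to Kushoe s between vowels (before a front vowel).
fote ~ hosi, zuye ~ zuyi — Kuviki e corresponds to Kushoe i word-finally.
Applying these to Kuviki 'zuvite':
  zuvite → zuvise   (t→s between vowels (before a front vowel))
  zuvise → zuvisi   (e→i word-finally)
So the Kushoe cognate is 'zuvisi'.

zuvisi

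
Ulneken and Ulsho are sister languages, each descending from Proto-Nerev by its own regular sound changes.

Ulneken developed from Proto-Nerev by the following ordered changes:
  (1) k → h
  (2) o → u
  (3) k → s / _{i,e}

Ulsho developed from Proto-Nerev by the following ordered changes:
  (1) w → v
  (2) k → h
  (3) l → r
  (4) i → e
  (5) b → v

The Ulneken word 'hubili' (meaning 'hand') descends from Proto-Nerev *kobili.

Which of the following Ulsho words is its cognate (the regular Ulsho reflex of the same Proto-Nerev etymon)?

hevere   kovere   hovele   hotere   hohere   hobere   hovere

Ulsho: *kobili
  kobili (rule 1 does not apply)
  kobili → hobili   [unconditioned shift]
  hobili → hobiri   [unconditioned shift]
  hobiri → hobere   [vowel merger]
  hobere → hovere   [unconditioned shift]
  giving Ulsho hovere.

hovere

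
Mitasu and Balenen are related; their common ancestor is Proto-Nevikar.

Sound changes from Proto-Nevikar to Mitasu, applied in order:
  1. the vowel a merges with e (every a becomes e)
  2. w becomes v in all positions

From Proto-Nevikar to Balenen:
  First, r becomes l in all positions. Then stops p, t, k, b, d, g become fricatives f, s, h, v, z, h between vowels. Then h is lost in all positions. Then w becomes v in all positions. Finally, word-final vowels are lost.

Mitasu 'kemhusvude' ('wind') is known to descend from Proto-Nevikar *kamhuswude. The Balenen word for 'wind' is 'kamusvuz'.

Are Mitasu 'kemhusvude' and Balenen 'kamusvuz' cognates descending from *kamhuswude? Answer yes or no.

yes

Derive the expected Balenen reflex of *kamhuswude:
Balenen: start from *kamhuswude.
  rule 1: no change — kamhuswude
  rule 2 (intervocalic lenition): kamhuswude → kamhuswuze
  rule 3 (h-loss): kamhuswuze → kamuswuze
  rule 4 (unconditioned shift): kamuswuze → kamusvuze
  rule 5 (apocope): kamusvuze → kamusvuz
  ⇒ Balenen kamusvuz
Balenen 'kamusvuz' matches the regular reflex exactly, so the pair is cognate.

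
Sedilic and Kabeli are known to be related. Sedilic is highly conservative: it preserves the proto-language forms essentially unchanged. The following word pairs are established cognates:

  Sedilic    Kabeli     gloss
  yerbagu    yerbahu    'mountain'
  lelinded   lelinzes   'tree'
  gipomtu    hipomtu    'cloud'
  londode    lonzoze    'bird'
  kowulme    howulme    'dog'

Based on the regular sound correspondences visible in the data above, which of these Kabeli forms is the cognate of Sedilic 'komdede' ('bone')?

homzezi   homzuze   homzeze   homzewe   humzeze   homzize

homzeze

kowulme ~ howulme — Sedilic k corresponds to Kabeli h word-initially before a back vowel.
lelinded ~ lelinzes — Sedilic d corresponds to Kabeli z after a consonant, before a front vowel.
londode ~ lonzoze — Sedilic d corresponds to Kabeli z between vowels (before a front vowel).
Applying these to Sedilic 'komdede':
  komdede → homdede   (k→h word-initially before a back vowel)
  homdede → homzede   (d→z after a consonant, before a front vowel)
  homzede → homzeze   (d→z between vowels (before a front vowel))
So the Kabeli cognate is 'homzeze'.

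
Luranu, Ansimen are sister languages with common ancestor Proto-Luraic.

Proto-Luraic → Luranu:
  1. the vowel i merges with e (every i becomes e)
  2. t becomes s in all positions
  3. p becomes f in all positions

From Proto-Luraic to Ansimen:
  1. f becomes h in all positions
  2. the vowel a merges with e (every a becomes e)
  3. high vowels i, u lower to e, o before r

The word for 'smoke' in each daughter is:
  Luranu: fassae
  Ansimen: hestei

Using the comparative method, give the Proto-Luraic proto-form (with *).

*fastai

Position 1: Luranu has f, Ansimen has h. Taking the neighbouring segments as reconstructed: Luranu f could go back to *p or *f; Ansimen h could go back to *f or *h — the one source consistent with every daughter is *f.
Position 4: Luranu has s, Ansimen has t. Ansimen preserves t here (none of its changes turn any other segment into t), so the proto-segment is *t.
This points to *fastai. Verify forward in each daughter:
Luranu: *fastai > fastae > fassae  (by vowel merger, unconditioned shift)
Ansimen: start from *fastai.
  rule 1 (unconditioned shift): fastai → hastai
  rule 2 (vowel merger): hastai → hestei
  rule 3: no change — hestei
  ⇒ Ansimen hestei
Only *fastai yields all of Luranu fassae, Ansimen hestei.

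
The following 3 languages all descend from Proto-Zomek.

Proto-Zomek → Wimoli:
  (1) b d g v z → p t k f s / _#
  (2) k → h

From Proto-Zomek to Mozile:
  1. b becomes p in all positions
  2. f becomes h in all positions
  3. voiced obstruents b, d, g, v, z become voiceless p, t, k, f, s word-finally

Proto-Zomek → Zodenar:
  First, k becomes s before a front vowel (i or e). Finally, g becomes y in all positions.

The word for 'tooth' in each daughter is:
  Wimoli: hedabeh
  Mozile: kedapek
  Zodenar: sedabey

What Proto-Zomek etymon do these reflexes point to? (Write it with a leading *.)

*kedabeg

Position 5: Wimoli has b, Mozile has p, Zodenar has b. Wimoli preserves b here (none of its changes turn any other segment into b), so the proto-segment is *b.
Position 1: Wimoli has h, Mozile has k, Zodenar has s. Taking the neighbouring segments as reconstructed: Wimoli h could go back to *k or *h; Mozile k can only go back to *k; Zodenar s could go back to *k or *s — the one source consistent with every daughter is *k.
Verify the candidate proto-form against each daughter:
Wimoli: *kedabeg
  kedabeg → kedabek   [final devoicing]
  kedabek → hedabeh   [unconditioned shift]
  giving Wimoli hedabeh.
Mozile: *kedabeg
  kedabeg → kedapeg   [unconditioned shift]
  kedapeg (rule 2 does not apply)
  kedapeg → kedapek   [final devoicing]
  giving Mozile kedapek.
Zodenar: *kedabeg > sedabeg > sedabey  (by palatalisation, unconditioned shift)
Only *kedabeg yields all of Wimoli hedabeh, Mozile kedapek, Zodenar sedabey.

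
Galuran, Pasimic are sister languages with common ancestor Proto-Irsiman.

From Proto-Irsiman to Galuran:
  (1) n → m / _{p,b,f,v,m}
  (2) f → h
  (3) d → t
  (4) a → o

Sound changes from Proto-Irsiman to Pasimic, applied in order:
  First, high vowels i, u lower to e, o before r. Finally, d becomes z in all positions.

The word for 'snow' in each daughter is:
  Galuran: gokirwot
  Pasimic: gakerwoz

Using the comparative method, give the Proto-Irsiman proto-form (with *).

*gakirwod

Position 4: Galuran has i, Pasimic has e. Galuran preserves i here (none of its changes turn any other segment into i), so the proto-segment is *i.
Position 8: Galuran has t, Pasimic has z. Taking the neighbouring segments as reconstructed: Galuran t could go back to *t or *d; Pasimic z could go back to *d or *z — the one source consistent with every daughter is *d.
This points to *gakirwod. Verify forward in each daughter:
Galuran: *gakirwod
  gakirwod (rule 1 does not apply)
  gakirwod (rule 2 does not apply)
  gakirwod → gakirwot   [unconditioned shift]
  gakirwot → gokirwot   [vowel merger]
  giving Galuran gokirwot.
Pasimic: *gakirwod > gakerwod > gakerwoz  (by pre-rhotic lowering, unconditioned shift)
*gakirwod is the unique common source.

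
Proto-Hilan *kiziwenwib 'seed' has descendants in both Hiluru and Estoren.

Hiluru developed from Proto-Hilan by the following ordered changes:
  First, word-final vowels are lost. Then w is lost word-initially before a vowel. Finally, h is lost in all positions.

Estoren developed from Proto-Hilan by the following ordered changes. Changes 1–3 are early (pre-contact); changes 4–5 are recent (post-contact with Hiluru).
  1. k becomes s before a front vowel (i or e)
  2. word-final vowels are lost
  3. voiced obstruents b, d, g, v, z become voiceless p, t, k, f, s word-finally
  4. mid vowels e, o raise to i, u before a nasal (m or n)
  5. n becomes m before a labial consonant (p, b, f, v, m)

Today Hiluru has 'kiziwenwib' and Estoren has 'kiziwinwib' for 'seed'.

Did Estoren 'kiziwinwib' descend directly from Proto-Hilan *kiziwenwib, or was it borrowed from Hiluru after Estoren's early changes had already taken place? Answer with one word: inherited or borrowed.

borrowed

If inherited, *kiziwenwib would pass through all of Estoren's changes:
Estoren: *kiziwenwib
  kiziwenwib → siziwenwib   [palatalisation]
  siziwenwib (rule 2 does not apply)
  siziwenwib → siziwenwip   [final devoicing]
  siziwenwip → siziwinwip   [pre-nasal raising]
  siziwinwip (rule 5 does not apply)
  giving Estoren siziwinwip.
If borrowed from Hiluru 'kiziwenwib' after the early changes, it would undergo only the recent ones:
  rule 4 (pre-nasal raising): kiziwenwib → kiziwinwib
  rule 5 (nasal place assimilation): no change (kiziwinwib)
  ⇒ as a loan: kiziwinwib
Estoren 'kiziwinwib' matches the loan outcome 'kiziwinwib', not the inherited 'siziwinwip' — it skipped the early Estoren changes, so it was borrowed from Hiluru.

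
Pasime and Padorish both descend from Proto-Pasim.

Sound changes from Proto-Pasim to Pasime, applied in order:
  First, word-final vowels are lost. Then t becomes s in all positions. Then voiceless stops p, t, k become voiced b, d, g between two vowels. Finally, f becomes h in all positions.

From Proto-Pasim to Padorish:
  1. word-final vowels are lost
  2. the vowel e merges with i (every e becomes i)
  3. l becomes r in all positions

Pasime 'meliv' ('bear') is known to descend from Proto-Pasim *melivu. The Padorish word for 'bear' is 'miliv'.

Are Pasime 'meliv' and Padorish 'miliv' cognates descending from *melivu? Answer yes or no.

Derive the expected Padorish reflex of *melivu:
Padorish: *melivu > meliv > miliv > miriv  (by apocope, vowel merger, unconditioned shift)
The regular Padorish reflex would be 'miriv', but the attested form is 'miliv'. The correspondence is irregular, so they are not cognates (the Padorish form has a different source).

no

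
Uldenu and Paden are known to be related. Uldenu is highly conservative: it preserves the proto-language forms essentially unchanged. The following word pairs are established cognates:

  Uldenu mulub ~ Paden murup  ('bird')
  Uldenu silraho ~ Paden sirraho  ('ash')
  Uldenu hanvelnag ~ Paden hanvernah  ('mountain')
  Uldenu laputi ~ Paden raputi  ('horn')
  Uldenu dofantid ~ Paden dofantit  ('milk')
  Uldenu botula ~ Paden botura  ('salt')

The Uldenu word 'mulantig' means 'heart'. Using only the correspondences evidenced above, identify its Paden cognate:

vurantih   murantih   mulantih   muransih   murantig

botula ~ botura — Uldenu l corresponds to Paden r between vowels (before a back vowel).
hanvelnag ~ hanvernah — Uldenu g corresponds to Paden h word-finally.
Applying these to Uldenu 'mulantig':
  mulantig → murantig   (l→r between vowels (before a back vowel))
  murantig → murantih   (g→h word-finally)
So the Paden cognate is 'murantih'.

murantih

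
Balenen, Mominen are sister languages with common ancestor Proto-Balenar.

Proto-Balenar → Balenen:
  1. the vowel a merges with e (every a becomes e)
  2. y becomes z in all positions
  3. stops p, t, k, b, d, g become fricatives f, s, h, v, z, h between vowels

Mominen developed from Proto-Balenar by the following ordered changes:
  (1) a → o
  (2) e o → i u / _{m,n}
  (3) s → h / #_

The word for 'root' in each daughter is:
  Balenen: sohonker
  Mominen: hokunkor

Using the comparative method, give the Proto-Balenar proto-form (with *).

*sokonkar

Position 4: Balenen has o, Mominen has u. Balenen preserves o here (none of its changes turn any other segment into o), so the proto-segment is *o.
Position 7: Balenen has e, Mominen has o. Taking the neighbouring segments as reconstructed: Balenen e could go back to *a or *e; Mominen o could go back to *a or *o — the one source consistent with every daughter is *a.
This points to *sokonkar. Verify forward in each daughter:
Balenen: *sokonkar > sokonker > sohonker  (by vowel merger, intervocalic lenition)
Mominen: start from *sokonkar.
  rule 1 (vowel merger): sokonkar → sokonkor
  rule 2 (pre-nasal raising): sokonkor → sokunkor
  rule 3 (debuccalisation): sokunkor → hokunkor
  ⇒ Mominen hokunkor
*sokonkar is the unique common source.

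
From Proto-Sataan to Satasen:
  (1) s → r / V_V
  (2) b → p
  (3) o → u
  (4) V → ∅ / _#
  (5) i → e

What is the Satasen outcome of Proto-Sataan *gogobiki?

Satasen: start from *gogobiki.
  rule 1: no change — gogobiki
  rule 2 (unconditioned shift): gogobiki → gogopiki
  rule 3 (vowel merger): gogopiki → gugupiki
  rule 4 (apocope): gugupiki → gugupik
  rule 5 (vowel merger): gugupik → gugupek
  ⇒ Satasen gugupek

gugupek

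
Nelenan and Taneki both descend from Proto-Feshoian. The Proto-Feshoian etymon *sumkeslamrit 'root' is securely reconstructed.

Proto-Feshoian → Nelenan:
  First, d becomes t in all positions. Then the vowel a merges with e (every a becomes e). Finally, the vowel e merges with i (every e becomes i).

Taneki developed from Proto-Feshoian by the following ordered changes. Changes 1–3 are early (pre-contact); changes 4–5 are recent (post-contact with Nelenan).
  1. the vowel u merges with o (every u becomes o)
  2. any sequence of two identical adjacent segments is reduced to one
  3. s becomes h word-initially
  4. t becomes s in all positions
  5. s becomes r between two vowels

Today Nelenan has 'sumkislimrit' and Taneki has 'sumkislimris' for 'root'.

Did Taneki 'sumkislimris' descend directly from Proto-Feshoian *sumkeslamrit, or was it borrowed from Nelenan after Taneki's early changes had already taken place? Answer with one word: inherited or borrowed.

If inherited, *sumkeslamrit would pass through all of Taneki's changes:
Taneki: start from *sumkeslamrit.
  rule 1 (vowel merger): sumkeslamrit → somkeslamrit
  rule 2: no change — somkeslamrit
  rule 3 (debuccalisation): somkeslamrit → homkeslamrit
  rule 4 (unconditioned shift): homkeslamrit → homkeslamris
  rule 5: no change — homkeslamris
  ⇒ Taneki homkeslamris
If borrowed from Nelenan 'sumkislimrit' after the early changes, it would undergo only the recent ones:
  rule 4 (unconditioned shift): sumkislimrit → sumkislimris
  rule 5 (rhotacism): no change (sumkislimris)
  ⇒ as a loan: sumkislimris
Taneki 'sumkislimris' matches the loan outcome 'sumkislimris', not the inherited 'homkeslamris' — it skipped the early Taneki changes, so it was borrowed from Nelenan.

borrowed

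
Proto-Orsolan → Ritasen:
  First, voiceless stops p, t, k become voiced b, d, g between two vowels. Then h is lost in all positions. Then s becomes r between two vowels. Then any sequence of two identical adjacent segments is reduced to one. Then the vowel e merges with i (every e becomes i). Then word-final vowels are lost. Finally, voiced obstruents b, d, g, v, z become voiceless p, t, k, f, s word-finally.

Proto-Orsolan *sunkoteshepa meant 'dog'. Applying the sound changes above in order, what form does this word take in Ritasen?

sunkodirip

Ritasen: *sunkoteshepa
  sunkoteshepa → sunkodesheba   [intervocalic voicing]
  sunkodesheba → sunkodeseba   [h-loss]
  sunkodeseba → sunkodereba   [rhotacism]
  sunkodereba (rule 4 does not apply)
  sunkodereba → sunkodiriba   [vowel merger]
  sunkodiriba → sunkodirib   [apocope]
  sunkodirib → sunkodirip   [final devoicing]
  giving Ritasen sunkodirip.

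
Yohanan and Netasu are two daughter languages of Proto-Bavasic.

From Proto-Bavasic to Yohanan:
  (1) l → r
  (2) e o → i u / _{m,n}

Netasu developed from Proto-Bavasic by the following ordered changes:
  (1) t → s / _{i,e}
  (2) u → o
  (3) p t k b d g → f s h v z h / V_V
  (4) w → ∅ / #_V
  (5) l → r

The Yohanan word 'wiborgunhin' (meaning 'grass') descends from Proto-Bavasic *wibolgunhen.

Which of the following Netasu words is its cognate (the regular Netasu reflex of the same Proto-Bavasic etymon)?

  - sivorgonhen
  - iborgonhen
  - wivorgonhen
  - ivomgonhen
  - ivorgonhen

ivorgonhen

Netasu: *wibolgunhen
  wibolgunhen (rule 1 does not apply)
  wibolgunhen → wibolgonhen   [vowel merger]
  wibolgonhen → wivolgonhen   [intervocalic lenition]
  wivolgonhen → ivolgonhen   [glide loss]
  ivolgonhen → ivorgonhen   [unconditioned shift]
  giving Netasu ivorgonhen.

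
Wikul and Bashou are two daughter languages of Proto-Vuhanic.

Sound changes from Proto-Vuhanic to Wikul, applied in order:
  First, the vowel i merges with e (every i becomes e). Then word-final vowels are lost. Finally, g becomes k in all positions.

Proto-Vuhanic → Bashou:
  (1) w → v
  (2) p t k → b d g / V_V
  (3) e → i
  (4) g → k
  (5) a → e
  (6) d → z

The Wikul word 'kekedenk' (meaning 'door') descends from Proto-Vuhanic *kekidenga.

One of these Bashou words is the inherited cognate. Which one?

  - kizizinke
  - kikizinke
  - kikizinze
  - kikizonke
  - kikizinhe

Bashou: *kekidenga
  kekidenga (rule 1 does not apply)
  kekidenga → kegidenga   [intervocalic voicing]
  kegidenga → kigidinga   [vowel merger]
  kigidinga → kikidinka   [unconditioned shift]
  kikidinka → kikidinke   [vowel merger]
  kikidinke → kikizinke   [unconditioned shift]
  giving Bashou kikizinke.
The other candidates each miss or misapply at least one Bashou change.

kikizinke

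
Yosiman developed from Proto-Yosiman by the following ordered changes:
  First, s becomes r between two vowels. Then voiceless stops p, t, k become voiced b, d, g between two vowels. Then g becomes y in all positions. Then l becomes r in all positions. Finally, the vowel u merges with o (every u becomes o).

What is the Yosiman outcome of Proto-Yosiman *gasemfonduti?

Yosiman: *gasemfonduti > garemfonduti > garemfondudi > yaremfondudi > yaremfondodi  (by rhotacism, intervocalic voicing, unconditioned shift, vowel merger)

yaremfondodi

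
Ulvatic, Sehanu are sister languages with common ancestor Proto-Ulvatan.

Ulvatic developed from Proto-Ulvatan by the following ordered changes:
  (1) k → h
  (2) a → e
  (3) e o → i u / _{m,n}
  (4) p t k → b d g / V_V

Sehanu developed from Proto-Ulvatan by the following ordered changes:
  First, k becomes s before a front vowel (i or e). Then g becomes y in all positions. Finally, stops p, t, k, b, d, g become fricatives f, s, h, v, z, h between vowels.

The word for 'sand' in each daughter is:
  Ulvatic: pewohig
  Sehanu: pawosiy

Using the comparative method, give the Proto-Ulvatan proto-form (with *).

*pawokig

Position 2: Ulvatic has e, Sehanu has a. Sehanu preserves a here (none of its changes turn any other segment into a), so the proto-segment is *a.
Position 7: Ulvatic has g, Sehanu has y. Ulvatic preserves g here (none of its changes turn any other segment into g), so the proto-segment is *g.
Position 5: Ulvatic has h, Sehanu has s. Taking the neighbouring segments as reconstructed: Ulvatic h could go back to *k or *h; Sehanu s could go back to *t or *k or *s — the one source consistent with every daughter is *k.
The remaining positions agree across the daughters. Check the candidate against every language:
Ulvatic: *pawokig
  pawokig → pawohig   [unconditioned shift]
  pawohig → pewohig   [vowel merger]
  pewohig (rule 3 does not apply)
  pewohig (rule 4 does not apply)
  giving Ulvatic pewohig.
Sehanu: *pawokig > pawosig > pawosiy  (by palatalisation, unconditioned shift)
*pawokig is the unique common source.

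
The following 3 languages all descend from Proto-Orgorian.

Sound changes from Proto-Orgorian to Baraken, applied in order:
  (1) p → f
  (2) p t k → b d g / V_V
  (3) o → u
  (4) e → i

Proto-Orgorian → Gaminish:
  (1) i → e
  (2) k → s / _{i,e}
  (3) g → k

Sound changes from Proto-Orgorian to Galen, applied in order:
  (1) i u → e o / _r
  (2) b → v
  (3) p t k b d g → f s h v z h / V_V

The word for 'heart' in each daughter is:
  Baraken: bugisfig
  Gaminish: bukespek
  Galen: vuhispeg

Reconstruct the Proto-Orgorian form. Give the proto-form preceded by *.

*bugispeg

Position 6: Baraken has f, Gaminish has p, Galen has p. Gaminish preserves p here (none of its changes turn any other segment into p), so the proto-segment is *p.
Position 4: Baraken has i, Gaminish has e, Galen has i. Galen preserves i here (none of its changes turn any other segment into i), so the proto-segment is *i.
This points to *bugispeg. Verify forward in each daughter:
Baraken: *bugispeg
  bugispeg → bugisfeg   [unconditioned shift]
  bugisfeg (rule 2 does not apply)
  bugisfeg (rule 3 does not apply)
  bugisfeg → bugisfig   [vowel merger]
  giving Baraken bugisfig.
Gaminish: start from *bugispeg.
  rule 1 (vowel merger): bugispeg → bugespeg
  rule 2: no change — bugespeg
  rule 3 (unconditioned shift): bugespeg → bukespek
  ⇒ Gaminish bukespek
Galen: *bugispeg > vugispeg > vuhispeg  (by unconditioned shift, intervocalic lenition)
Only *bugispeg yields all of Baraken bugisfig, Gaminish bukespek, Galen vuhispeg.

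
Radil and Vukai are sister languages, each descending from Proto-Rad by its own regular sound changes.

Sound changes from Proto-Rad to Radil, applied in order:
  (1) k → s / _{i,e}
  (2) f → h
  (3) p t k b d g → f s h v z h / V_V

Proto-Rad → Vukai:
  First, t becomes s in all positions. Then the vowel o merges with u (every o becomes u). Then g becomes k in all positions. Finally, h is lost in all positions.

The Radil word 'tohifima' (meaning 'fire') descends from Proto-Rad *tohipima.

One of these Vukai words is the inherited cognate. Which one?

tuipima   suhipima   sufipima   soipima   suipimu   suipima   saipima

suipima

Vukai: start from *tohipima.
  rule 1 (unconditioned shift): tohipima → sohipima
  rule 2 (vowel merger): sohipima → suhipima
  rule 3: no change — suhipima
  rule 4 (h-loss): suhipima → suipima
  ⇒ Vukai suipima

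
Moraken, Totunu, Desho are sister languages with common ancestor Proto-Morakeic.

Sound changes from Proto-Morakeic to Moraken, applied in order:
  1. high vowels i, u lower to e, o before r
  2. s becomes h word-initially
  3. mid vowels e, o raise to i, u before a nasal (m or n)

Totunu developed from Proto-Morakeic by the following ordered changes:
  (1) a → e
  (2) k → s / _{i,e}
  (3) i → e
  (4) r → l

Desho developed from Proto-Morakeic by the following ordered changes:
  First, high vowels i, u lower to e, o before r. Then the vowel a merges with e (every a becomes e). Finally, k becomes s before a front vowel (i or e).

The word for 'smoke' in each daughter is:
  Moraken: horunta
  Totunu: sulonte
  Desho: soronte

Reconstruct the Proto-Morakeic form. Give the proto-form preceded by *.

Position 4: Moraken has u, Totunu has o, Desho has o. Totunu preserves o here (none of its changes turn any other segment into o), so the proto-segment is *o.
Position 3: Moraken has r, Totunu has l, Desho has r. Moraken preserves r here (none of its changes turn any other segment into r), so the proto-segment is *r.
Verify the candidate proto-form against each daughter:
Moraken: *suronta > soronta > horonta > horunta  (by pre-rhotic lowering, debuccalisation, pre-nasal raising)
Totunu: start from *suronta.
  rule 1 (vowel merger): suronta → suronte
  rule 2: no change — suronte
  rule 3: no change — suronte
  rule 4 (unconditioned shift): suronte → sulonte
  ⇒ Totunu sulonte
Desho: *suronta
  suronta → soronta   [pre-rhotic lowering]
  soronta → soronte   [vowel merger]
  soronte (rule 3 does not apply)
  giving Desho soronte.
*suronta is the unique common source.

*suronta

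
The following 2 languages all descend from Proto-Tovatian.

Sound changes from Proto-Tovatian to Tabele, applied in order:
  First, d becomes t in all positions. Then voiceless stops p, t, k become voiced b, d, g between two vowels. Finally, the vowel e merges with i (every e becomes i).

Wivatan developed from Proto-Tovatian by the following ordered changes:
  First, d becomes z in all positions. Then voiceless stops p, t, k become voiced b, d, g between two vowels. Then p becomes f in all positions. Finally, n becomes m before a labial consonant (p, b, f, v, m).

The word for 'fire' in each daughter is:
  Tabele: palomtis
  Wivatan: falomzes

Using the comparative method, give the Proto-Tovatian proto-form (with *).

*palomdes

Position 1: Tabele has p, Wivatan has f. Tabele preserves p here (none of its changes turn any other segment into p), so the proto-segment is *p.
Position 6: Tabele has t, Wivatan has z. Taking the neighbouring segments as reconstructed: Tabele t could go back to *t or *d; Wivatan z could go back to *d or *z — the one source consistent with every daughter is *d.
This points to *palomdes. Verify forward in each daughter:
Tabele: start from *palomdes.
  rule 1 (unconditioned shift): palomdes → palomtes
  rule 2: no change — palomtes
  rule 3 (vowel merger): palomtes → palomtis
  ⇒ Tabele palomtis
Wivatan: start from *palomdes.
  rule 1 (unconditioned shift): palomdes → palomzes
  rule 2: no change — palomzes
  rule 3 (unconditioned shift): palomzes → falomzes
  rule 4: no change — falomzes
  ⇒ Wivatan falomzes
No other proto-form is consistent with every reflex, so the reconstruction is *palomdes.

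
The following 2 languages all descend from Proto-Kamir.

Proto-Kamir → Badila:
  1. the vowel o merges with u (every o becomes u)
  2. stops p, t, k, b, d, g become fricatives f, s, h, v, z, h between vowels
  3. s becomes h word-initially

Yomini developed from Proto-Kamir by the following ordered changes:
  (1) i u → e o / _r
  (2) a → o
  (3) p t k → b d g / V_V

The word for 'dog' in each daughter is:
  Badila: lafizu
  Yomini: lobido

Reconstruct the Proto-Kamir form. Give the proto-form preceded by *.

*lapido

Position 2: Badila has a, Yomini has o. Badila preserves a here (none of its changes turn any other segment into a), so the proto-segment is *a.
Position 5: Badila has z, Yomini has d. Taking the neighbouring segments as reconstructed: Badila z could go back to *d or *z; Yomini d could go back to *t or *d — the one source consistent with every daughter is *d.
Position 3: Badila has f, Yomini has b. Taking the neighbouring segments as reconstructed: Badila f could go back to *p or *f; Yomini b could go back to *p or *b — the one source consistent with every daughter is *p.
Verify the candidate proto-form against each daughter:
Badila: *lapido
  lapido → lapidu   [vowel merger]
  lapidu → lafizu   [intervocalic lenition]
  lafizu (rule 3 does not apply)
  giving Badila lafizu.
Yomini: *lapido > lopido > lobido  (by vowel merger, intervocalic voicing)
*lapido is the unique common source.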